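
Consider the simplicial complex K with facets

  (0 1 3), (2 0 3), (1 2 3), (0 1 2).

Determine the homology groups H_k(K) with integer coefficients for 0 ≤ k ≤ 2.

Take the total order 0 < 1 < 2 < 3 on the vertex set. Then K (dimension 2) consists of the simplices:

  0-simplices (4): [0], [1], [2], [3]
  1-simplices (6): [0,1], [0,2], [0,3], [1,2], [1,3], [2,3]
  2-simplices (4): [0,1,2], [0,1,3], [0,2,3], [1,2,3]

so the chain groups are C_0 ≅ Z^4, C_1 ≅ Z^6, C_2 ≅ Z^4.

Boundary ∂_1: C_1 → C_0 sends each edge [p,q] (with p < q) to q − p.
The 4×6 boundary matrix has rank 3 and Smith normal form diag(1,1,1).

The boundary map ∂_2: C_2 → C_1 maps a triangle to the signed sum of its edges. For instance
  ∂[0,2,3] = [2,3] − [0,3] + [0,2],
  ∂[0,1,2] = [1,2] − [0,2] + [0,1].
As a 6×4 matrix over Z this has rank 3, with invariant factors (1,1,1).

Computing H_k = (kernel of ∂_k) / (image of ∂_{k+1}):

  H_0: rank C_0 − rank ∂_1 = 4 − 3 = 1, and the invariant factors of ∂_1 are all 1, so H_0 = Z.
  H_1: rank ker ∂_1 − rank ∂_2 = (6 − 3) − 3 = 0, and the invariant factors of ∂_2 are all 1, so H_1 = 0.
  H_2: rank ker ∂_2 − rank ∂_3 = (4 − 3) − 0 = 1, and there is no ∂_3, so H_2 = Z.

As a check, the Euler characteristic is 4 − 6 + 4 = 2, which agrees with 1 − 0 + 1 = 2.
(K is a triangulation of the 2-sphere S^2.)

H_0 ≅ Z,  H_1 = 0,  H_2 ≅ Z.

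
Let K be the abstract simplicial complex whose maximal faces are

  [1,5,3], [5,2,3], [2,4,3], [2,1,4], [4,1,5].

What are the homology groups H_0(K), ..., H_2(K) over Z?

Order the vertices as 1 < 2 < 3 < 4 < 5. Listing each simplex with vertices in this order, K has dimension 2 with simplices:

  0-simplices (5): [1], [2], [3], [4], [5]
  1-simplices (10): [1,2], [1,3], [1,4], [1,5], [2,3], [2,4], [2,5], [3,4], [3,5], [4,5]
  2-simplices (5): [1,2,4], [1,3,5], [1,4,5], [2,3,4], [2,3,5]

Hence C_0 ≅ Z^5, C_1 ≅ Z^10, C_2 ≅ Z^5.

∂_1: C_1 → C_0 sends each edge [p,q] (with p < q) to q − p. For instance
  ∂[1,5] = [5] − [1].
The resulting 5×10 matrix has rank 4, and its Smith normal form has invariant factors (1,1,1,1).

The boundary map ∂_2: C_2 → C_1 acts by ∂[p,q,r] = [q,r] − [p,r] + [p,q]. For instance
  ∂[2,3,4] = [3,4] − [2,4] + [2,3],
  ∂[1,2,4] = [2,4] − [1,4] + [1,2].
The 10×5 boundary matrix has rank 5 and Smith normal form diag(1,1,1,1,1).

From H_k ≅ ker(∂_k) / im(∂_{k+1}) we obtain:

  H_0: rank C_0 − rank ∂_1 = 5 − 4 = 1, and the invariant factors of ∂_1 are all 1, so H_0 ≅ Z.
  H_1: rank ker ∂_1 − rank ∂_2 = (10 − 4) − 5 = 1, and the invariant factors of ∂_2 are all 1, so H_1 ≅ Z.
  H_2: rank ker ∂_2 − rank ∂_3 = (5 − 5) − 0 = 0, and there is no ∂_3, so H_2 ≅ 0.

As a check, the Euler characteristic is 5 − 10 + 5 = 0, which agrees with 1 − 1 + 0 = 0.

H_0 ≅ Z,  H_1 ≅ Z,  H_2 = 0.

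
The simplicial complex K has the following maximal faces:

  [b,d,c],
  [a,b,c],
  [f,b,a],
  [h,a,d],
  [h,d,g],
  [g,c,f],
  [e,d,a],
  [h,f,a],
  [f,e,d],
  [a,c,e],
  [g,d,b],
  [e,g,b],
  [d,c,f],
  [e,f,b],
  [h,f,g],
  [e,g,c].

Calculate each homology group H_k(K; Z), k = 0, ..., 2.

H_0 = Z,  H_1 = Z^2,  H_2 = Z.

K has 8 vertices, 24 edges, 16 triangles.
rank ∂_0 = 0, rank ∂_1 = 7 ⇒ b_0 = 8 − 0 − 7 = 1; all invariant factors of ∂_1 are 1 so no torsion. So H_0 = Z.
rank ∂_1 = 7, rank ∂_2 = 15 ⇒ b_1 = 24 − 7 − 15 = 2; all invariant factors of ∂_2 are 1 so no torsion. So H_1 = Z^2.
rank ∂_2 = 15, rank ∂_3 = 0 ⇒ b_2 = 16 − 15 − 0 = 1. So H_2 = Z.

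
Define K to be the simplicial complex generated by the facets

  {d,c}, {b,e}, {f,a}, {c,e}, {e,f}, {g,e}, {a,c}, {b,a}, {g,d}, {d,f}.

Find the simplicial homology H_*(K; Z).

H_0 = Z,  H_1 = Z^4.

We work with the vertex ordering a < b < c < d < e < f < g. The simplices of K, each written with vertices in increasing order, are:

  0-simplices (7): a, b, c, d, e, f, g
  1-simplices (10): ab, ac, af, be, cd, ce, df, dg, ef, eg

Hence C_0 ≅ Z^7, C_1 ≅ Z^10.

∂_1: C_1 → C_0 sends each edge [p,q] (with p < q) to q − p.
This gives a 7×10 integer matrix of rank 6; reducing to Smith normal form yields diagonal entries (1,1,1,1,1,1).

Computing H_k = (kernel of ∂_k) / (image of ∂_{k+1}):

  H_0: rank C_0 − rank ∂_1 = 7 − 6 = 1, and the invariant factors of ∂_1 are all 1, so H_0 ≅ Z.
  H_1: rank ker ∂_1 − rank ∂_2 = (10 − 6) − 0 = 4, and there is no ∂_2, so H_1 ≅ Z^4.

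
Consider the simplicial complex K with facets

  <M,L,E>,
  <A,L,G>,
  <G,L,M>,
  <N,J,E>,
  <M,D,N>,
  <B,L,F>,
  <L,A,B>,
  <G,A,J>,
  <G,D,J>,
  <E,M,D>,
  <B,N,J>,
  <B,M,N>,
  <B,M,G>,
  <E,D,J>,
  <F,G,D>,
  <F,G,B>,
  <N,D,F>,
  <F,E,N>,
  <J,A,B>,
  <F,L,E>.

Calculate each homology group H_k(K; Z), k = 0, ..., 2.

Take the total order A < B < D < E < F < G < J < L < M < N on the vertex set. Then K (dimension 2) consists of the simplices:

  0-simplices (10): A, B, D, E, F, G, J, L, M, N
  1-simplices (30): AB, AG, AJ, AL, BF, BG, BJ, BL, BM, BN, DE, DF, DG, DJ, DM, DN, EF, EJ, EL, EM, EN, FG, FL, FN, GJ, GL, GM, JN, LM, MN
  2-simplices (20): ABJ, ABL, AGJ, AGL, BFG, BFL, BGM, BJN, BMN, DEJ, DEM, DFG, DFN, DGJ, DMN, EFL, EFN, EJN, ELM, GLM

Hence C_0 ≅ Z^10, C_1 ≅ Z^30, C_2 ≅ Z^20.

∂_1: C_1 → C_0 is given by ∂[p,q] = [q] − [p].
As a 10×30 matrix over Z this has rank 9, with invariant factors (1,1,1,1,1,1,1,1,1).

∂_2: C_2 → C_1 sends each 2-simplex [p,q,r] to [q,r] − [p,r] + [p,q]. For instance
  ∂BGM = GM − BM + BG,
  ∂EFL = FL − EL + EF.
As a 30×20 matrix over Z this has rank 20, with invariant factors (1,1,1,1,1,1,1,1,1,1,1,1,1,1,1,1,1,1,1,2).

Reading off H_k = ker ∂_k / im ∂_{k+1}:

  H_0: rank C_0 − rank ∂_1 = 10 − 9 = 1, and the invariant factors of ∂_1 are all 1, so H_0 = Z.
  H_1: rank ker ∂_1 − rank ∂_2 = (30 − 9) − 20 = 1, and ∂_2 has invariant factor 2 > 1, so H_1 = Z ⊕ Z/2Z.
  H_2: rank ker ∂_2 − rank ∂_3 = (20 − 20) − 0 = 0, and there is no ∂_3, so H_2 = 0.

As a check, the Euler characteristic is 10 − 30 + 20 = 0, which agrees with 1 − 1 + 0 = 0.

H_0 = Z,  H_1 = Z ⊕ Z/2Z,  H_2 = 0.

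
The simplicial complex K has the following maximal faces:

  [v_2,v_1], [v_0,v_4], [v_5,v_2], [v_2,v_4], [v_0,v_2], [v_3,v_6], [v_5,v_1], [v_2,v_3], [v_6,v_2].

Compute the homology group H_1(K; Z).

Take the total order v_0 < v_1 < v_2 < v_3 < v_4 < v_5 < v_6 on the vertex set. Then K (dimension 1) consists of the simplices:

  0-simplices (7): [v_0], [v_1], [v_2], [v_3], [v_4], [v_5], [v_6]
  1-simplices (9): [v_0,v_2], [v_0,v_4], [v_1,v_2], [v_1,v_5], [v_2,v_3], [v_2,v_4], [v_2,v_5], [v_2,v_6], [v_3,v_6]

giving chain groups C_0 ≅ Z^7, C_1 ≅ Z^9.

Boundary ∂_1: C_1 → C_0 is given by ∂[p,q] = [q] − [p].
As a 7×9 matrix over Z this has rank 6, with invariant factors (1,1,1,1,1,1).

From H_k ≅ ker(∂_k) / im(∂_{k+1}) we obtain:

  H_1: rank ker ∂_1 − rank ∂_2 = (9 − 6) − 0 = 3, and there is no ∂_2, so H_1 ≅ Z^3.

(K is a triangulation of a wedge of 3 circles.)

H_1 = Z^3.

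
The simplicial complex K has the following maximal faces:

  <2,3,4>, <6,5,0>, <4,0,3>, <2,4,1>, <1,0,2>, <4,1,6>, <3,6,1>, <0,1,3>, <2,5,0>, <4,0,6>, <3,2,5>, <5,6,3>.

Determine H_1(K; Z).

H_1 = Z/2.

Fix the vertex order 0 < 1 < 2 < 3 < 4 < 5 < 6 and write every simplex with vertices in increasing order. Then dim K = 2 and the simplices of K are:

  0-simplices (7): [0], [1], [2], [3], [4], [5], [6]
  1-simplices (18): [0,1], [0,2], [0,3], [0,4], [0,5], [0,6], [1,2], [1,3], [1,4], [1,6], [2,3], [2,4], [2,5], [3,4], [3,5], [3,6], [4,6], [5,6]
  2-simplices (12): [0,1,2], [0,1,3], [0,2,5], [0,3,4], [0,4,6], [0,5,6], [1,2,4], [1,3,6], [1,4,6], [2,3,4], [2,3,5], [3,5,6]

so the chain groups are C_0 ≅ Z^7, C_1 ≅ Z^18, C_2 ≅ Z^12.

∂_1: C_1 → C_0 is given by ∂[p,q] = [q] − [p]. For instance
  ∂[0,2] = [2] − [0].
The 7×18 boundary matrix has rank 6 and Smith normal form diag(1,1,1,1,1,1).

The boundary map ∂_2: C_2 → C_1 sends each 2-simplex [p,q,r] to [q,r] − [p,r] + [p,q]. For instance
  ∂[0,2,5] = [2,5] − [0,5] + [0,2],
  ∂[0,1,3] = [1,3] − [0,3] + [0,1].
The 18×12 boundary matrix has rank 12 and Smith normal form diag(1,1,1,1,1,1,1,1,1,1,1,2).

Now H_k = ker ∂_k / im ∂_{k+1}, so:

  H_1: rank ker ∂_1 − rank ∂_2 = (18 − 6) − 12 = 0, and ∂_2 has invariant factor 2 > 1, so H_1 = Z/2.

(K is a triangulation of the real projective plane RP^2.)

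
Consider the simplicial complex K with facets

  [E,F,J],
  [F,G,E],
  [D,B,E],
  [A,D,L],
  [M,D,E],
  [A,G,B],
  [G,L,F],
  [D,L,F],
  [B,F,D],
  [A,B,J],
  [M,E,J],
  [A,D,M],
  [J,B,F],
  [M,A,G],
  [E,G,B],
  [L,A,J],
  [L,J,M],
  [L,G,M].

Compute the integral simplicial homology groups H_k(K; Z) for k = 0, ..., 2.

Fix the vertex order A < B < D < E < F < G < J < L < M and write every simplex with vertices in increasing order. Then dim K = 2 and the simplices of K are:

  0-simplices (9): A, B, D, E, F, G, J, L, M
  1-simplices (27): AB, AD, AG, AJ, AL, AM, BD, BE, BF, BG, BJ, DE, DF, DL, DM, EF, EG, EJ, EM, FG, FJ, FL, GL, GM, JL, JM, LM
  2-simplices (18): ABG, ABJ, ADL, ADM, AGM, AJL, BDE, BDF, BEG, BFJ, DEM, DFL, EFG, EFJ, EJM, FGL, GLM, JLM

Hence C_0 ≅ Z^9, C_1 ≅ Z^27, C_2 ≅ Z^18.

∂_1: C_1 → C_0 maps an edge to its endpoints' difference, ∂[p,q] = q − p. For instance
  ∂GM = M − G.
The 9×27 boundary matrix has rank 8 and Smith normal form diag(1,1,1,1,1,1,1,1).

The boundary map ∂_2: C_2 → C_1 sends each 2-simplex [p,q,r] to [q,r] − [p,r] + [p,q]. For instance
  ∂BDE = DE − BE + BD,
  ∂FGL = GL − FL + FG.
This gives a 27×18 integer matrix of rank 18; reducing to Smith normal form yields diagonal entries (1,1,1,1,1,1,1,1,1,1,1,1,1,1,1,1,1,2).

Computing H_k = (kernel of ∂_k) / (image of ∂_{k+1}):

  H_0: rank C_0 − rank ∂_1 = 9 − 8 = 1, and the invariant factors of ∂_1 are all 1, so H_0 = Z.
  H_1: rank ker ∂_1 − rank ∂_2 = (27 − 8) − 18 = 1, and ∂_2 has invariant factor 2 > 1, so H_1 = Z ⊕ Z/2.
  H_2: rank ker ∂_2 − rank ∂_3 = (18 − 18) − 0 = 0, and there is no ∂_3, so H_2 = 0.

H_0 ≅ Z,  H_1 ≅ Z ⊕ Z/2,  H_2 = 0.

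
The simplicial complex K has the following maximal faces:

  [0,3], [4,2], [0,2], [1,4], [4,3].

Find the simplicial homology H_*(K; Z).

K has 5 vertices, 5 edges.
rank ∂_0 = 0, rank ∂_1 = 4 ⇒ b_0 = 5 − 0 − 4 = 1; all invariant factors of ∂_1 are 1 so no torsion. So H_0 = Z.
rank ∂_1 = 4, rank ∂_2 = 0 ⇒ b_1 = 5 − 4 − 0 = 1. So H_1 = Z.

H_0 = Z,  H_1 = Z.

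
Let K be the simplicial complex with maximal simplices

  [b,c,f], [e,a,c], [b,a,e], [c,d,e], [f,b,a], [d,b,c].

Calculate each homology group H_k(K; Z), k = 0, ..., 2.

We work with the vertex ordering a < b < c < d < e < f. The simplices of K, each written with vertices in increasing order, are:

  0-simplices (6): a, b, c, d, e, f
  1-simplices (12): ab, ac, ae, af, bc, bd, be, bf, cd, ce, cf, de
  2-simplices (6): abe, abf, ace, bcd, bcf, cde

Hence C_0 ≅ Z^6, C_1 ≅ Z^12, C_2 ≅ Z^6.

Boundary ∂_1: C_1 → C_0 is given by ∂[p,q] = [q] − [p].
This gives a 6×12 integer matrix of rank 5; reducing to Smith normal form yields diagonal entries (1,1,1,1,1).

Boundary ∂_2: C_2 → C_1 sends each 2-simplex [p,q,r] to [q,r] − [p,r] + [p,q]. For instance
  ∂ace = ce − ae + ac,
  ∂abe = be − ae + ab.
The resulting 12×6 matrix has rank 6, and its Smith normal form has invariant factors (1,1,1,1,1,1).

Reading off H_k = ker ∂_k / im ∂_{k+1}:

  H_0: rank C_0 − rank ∂_1 = 6 − 5 = 1, and the invariant factors of ∂_1 are all 1, so H_0 ≅ Z.
  H_1: rank ker ∂_1 − rank ∂_2 = (12 − 5) − 6 = 1, and the invariant factors of ∂_2 are all 1, so H_1 ≅ Z.
  H_2: rank ker ∂_2 − rank ∂_3 = (6 − 6) − 0 = 0, and there is no ∂_3, so H_2 ≅ 0.

(K is a triangulation of the cylinder S^1 x I.)

H_0 = Z,  H_1 = Z,  H_2 = 0.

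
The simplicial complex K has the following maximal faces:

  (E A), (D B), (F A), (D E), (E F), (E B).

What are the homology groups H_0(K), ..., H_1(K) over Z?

Order the vertices as A < B < D < E < F. Listing each simplex with vertices in this order, K has dimension 1 with simplices:

  0-simplices (5): A, B, D, E, F
  1-simplices (6): AE, AF, BD, BE, DE, EF

Hence C_0 ≅ Z^5, C_1 ≅ Z^6.

∂_1: C_1 → C_0 is given by ∂[p,q] = [q] − [p].
The resulting 5×6 matrix has rank 4, and its Smith normal form has invariant factors (1,1,1,1).

Now H_k = ker ∂_k / im ∂_{k+1}, so:

  H_0: rank C_0 − rank ∂_1 = 5 − 4 = 1, and the invariant factors of ∂_1 are all 1, so H_0 = Z.
  H_1: rank ker ∂_1 − rank ∂_2 = (6 − 4) − 0 = 2, and there is no ∂_2, so H_1 = Z^2.

As a check, the Euler characteristic is 5 − 6 = -1, which agrees with 1 − 2 = -1.

H_0 = Z,  H_1 = Z^2.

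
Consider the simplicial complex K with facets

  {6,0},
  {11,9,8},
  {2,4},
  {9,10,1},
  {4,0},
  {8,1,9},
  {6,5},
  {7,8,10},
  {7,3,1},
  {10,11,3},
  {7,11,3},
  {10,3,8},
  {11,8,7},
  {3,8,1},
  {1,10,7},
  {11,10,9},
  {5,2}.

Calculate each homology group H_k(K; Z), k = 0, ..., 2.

Order the vertices as 0 < 1 < 2 < 3 < 4 < 5 < 6 < 7 < 8 < 9 < 10 < 11. Listing each simplex with vertices in this order, K has dimension 2 with simplices:

  0-simplices (12): [0], [1], [2], [3], [4], [5], [6], [7], [8], [9], [10], [11]
  1-simplices (23): (23 of them)
  2-simplices (12): [1,3,7], [1,3,8], [1,7,10], [1,8,9], [1,9,10], [3,7,11], [3,8,10], [3,10,11], [7,8,10], [7,8,11], [8,9,11], [9,10,11]

Hence C_0 ≅ Z^12, C_1 ≅ Z^23, C_2 ≅ Z^12.

Boundary ∂_1: C_1 → C_0 maps an edge to its endpoints' difference, ∂[p,q] = q − p.
This gives a 12×23 integer matrix of rank 10; reducing to Smith normal form yields diagonal entries (1,1,1,1,1,1,1,1,1,1).

Boundary ∂_2: C_2 → C_1 sends each 2-simplex [p,q,r] to [q,r] − [p,r] + [p,q]. For instance
  ∂[3,7,11] = [7,11] − [3,11] + [3,7],
  ∂[1,3,7] = [3,7] − [1,7] + [1,3].
As a 23×12 matrix over Z this has rank 12, with invariant factors (1,1,1,1,1,1,1,1,1,1,1,2).

From H_k ≅ ker(∂_k) / im(∂_{k+1}) we obtain:

  H_0: rank C_0 − rank ∂_1 = 12 − 10 = 2, and the invariant factors of ∂_1 are all 1, so H_0 = Z^2.
  H_1: rank ker ∂_1 − rank ∂_2 = (23 − 10) − 12 = 1, and ∂_2 has invariant factor 2 > 1, so H_1 = Z ⊕ Z/2.
  H_2: rank ker ∂_2 − rank ∂_3 = (12 − 12) − 0 = 0, and there is no ∂_3, so H_2 = 0.

As a check, the Euler characteristic is 12 − 23 + 12 = 1, which agrees with 2 − 1 + 0 = 1.
(K is a triangulation of the disjoint union of the real projective plane RP^2 and the circle S^1.)

H_0 ≅ Z^2,  H_1 ≅ Z ⊕ Z/2,  H_2 = 0.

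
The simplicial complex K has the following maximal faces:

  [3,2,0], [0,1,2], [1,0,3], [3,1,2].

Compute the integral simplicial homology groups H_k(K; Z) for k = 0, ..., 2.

H_0 = Z,  H_1 = 0,  H_2 = Z.

Fix the vertex order 0 < 1 < 2 < 3 and write every simplex with vertices in increasing order. Then dim K = 2 and the simplices of K are:

  0-simplices (4): [0], [1], [2], [3]
  1-simplices (6): [0,1], [0,2], [0,3], [1,2], [1,3], [2,3]
  2-simplices (4): [0,1,2], [0,1,3], [0,2,3], [1,2,3]

so the chain groups are C_0 ≅ Z^4, C_1 ≅ Z^6, C_2 ≅ Z^4.

The boundary map ∂_1: C_1 → C_0 is given by ∂[p,q] = [q] − [p]. For instance
  ∂[0,1] = [1] − [0].
The resulting 4×6 matrix has rank 3, and its Smith normal form has invariant factors (1,1,1).

Boundary ∂_2: C_2 → C_1 acts by ∂[p,q,r] = [q,r] − [p,r] + [p,q]. For instance
  ∂[1,2,3] = [2,3] − [1,3] + [1,2],
  ∂[0,1,2] = [1,2] − [0,2] + [0,1].
The 6×4 boundary matrix has rank 3 and Smith normal form diag(1,1,1).

From H_k ≅ ker(∂_k) / im(∂_{k+1}) we obtain:

  H_0: rank C_0 − rank ∂_1 = 4 − 3 = 1, and the invariant factors of ∂_1 are all 1, so H_0 ≅ Z.
  H_1: rank ker ∂_1 − rank ∂_2 = (6 − 3) − 3 = 0, and the invariant factors of ∂_2 are all 1, so H_1 ≅ 0.
  H_2: rank ker ∂_2 − rank ∂_3 = (4 − 3) − 0 = 1, and there is no ∂_3, so H_2 ≅ Z.

As a check, the Euler characteristic is 4 − 6 + 4 = 2, which agrees with 1 − 0 + 1 = 2.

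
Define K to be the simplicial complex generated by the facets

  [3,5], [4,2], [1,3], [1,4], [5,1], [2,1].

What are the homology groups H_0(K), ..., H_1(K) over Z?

We work with the vertex ordering 1 < 2 < 3 < 4 < 5. The simplices of K, each written with vertices in increasing order, are:

  0-simplices (5): [1], [2], [3], [4], [5]
  1-simplices (6): [1,2], [1,3], [1,4], [1,5], [2,4], [3,5]

giving chain groups C_0 ≅ Z^5, C_1 ≅ Z^6.

The boundary map ∂_1: C_1 → C_0 is given by ∂[p,q] = [q] − [p]. For instance
  ∂[3,5] = [5] − [3].
As a 5×6 matrix over Z this has rank 4, with invariant factors (1,1,1,1).

Reading off H_k = ker ∂_k / im ∂_{k+1}:

  H_0: rank C_0 − rank ∂_1 = 5 − 4 = 1, and the invariant factors of ∂_1 are all 1, so H_0 = Z.
  H_1: rank ker ∂_1 − rank ∂_2 = (6 − 4) − 0 = 2, and there is no ∂_2, so H_1 = Z^2.

(K is a triangulation of a wedge of 2 circles.)

H_0 ≅ Z,  H_1 ≅ Z^2.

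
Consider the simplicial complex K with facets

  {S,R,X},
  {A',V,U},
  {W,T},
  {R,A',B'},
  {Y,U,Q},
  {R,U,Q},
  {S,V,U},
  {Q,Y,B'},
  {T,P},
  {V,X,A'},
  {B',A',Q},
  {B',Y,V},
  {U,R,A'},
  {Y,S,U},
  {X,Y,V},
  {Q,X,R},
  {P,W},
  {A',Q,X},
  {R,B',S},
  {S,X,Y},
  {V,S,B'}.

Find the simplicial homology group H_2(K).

We work with the vertex ordering P < Q < R < S < T < U < V < W < X < Y < A' < B'. The simplices of K, each written with vertices in increasing order, are:

  0-simplices (12): [P], [Q], [R], [S], [T], [U], [V], [W], [X], [Y], [A'], [B']
  1-simplices (30): (30 of them)
  2-simplices (18): (18 of them)

Hence C_0 ≅ Z^12, C_1 ≅ Z^30, C_2 ≅ Z^18.

Boundary ∂_1: C_1 → C_0 is given by ∂[p,q] = [q] − [p]. For instance
  ∂[U,V] = [V] − [U].
The 12×30 boundary matrix has rank 10 and Smith normal form diag(1,1,1,1,1,1,1,1,1,1).

Boundary ∂_2: C_2 → C_1 sends each 2-simplex [p,q,r] to [q,r] − [p,r] + [p,q]. For instance
  ∂[S,V,B'] = [V,B'] − [S,B'] + [S,V],
  ∂[V,X,A'] = [X,A'] − [V,A'] + [V,X].
As a 30×18 matrix over Z this has rank 18, with invariant factors (1,1,1,1,1,1,1,1,1,1,1,1,1,1,1,1,1,2).

Now H_k = ker ∂_k / im ∂_{k+1}, so:

  H_2: rank ker ∂_2 − rank ∂_3 = (18 − 18) − 0 = 0, and there is no ∂_3, so H_2 = 0.

H_2 = 0.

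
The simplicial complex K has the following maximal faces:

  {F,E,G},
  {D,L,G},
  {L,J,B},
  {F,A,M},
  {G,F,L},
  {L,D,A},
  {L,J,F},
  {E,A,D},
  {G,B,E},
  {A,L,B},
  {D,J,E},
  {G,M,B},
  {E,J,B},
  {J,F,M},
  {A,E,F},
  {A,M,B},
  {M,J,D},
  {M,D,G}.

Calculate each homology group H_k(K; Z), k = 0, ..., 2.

Order the vertices as A < B < D < E < F < G < J < L < M. Listing each simplex with vertices in this order, K has dimension 2 with simplices:

  0-simplices (9): A, B, D, E, F, G, J, L, M
  1-simplices (27): AB, AD, AE, AF, AL, AM, BE, BG, BJ, BL, BM, DE, DG, DJ, DL, DM, EF, EG, EJ, FG, FJ, FL, FM, GL, GM, JL, JM
  2-simplices (18): ABL, ABM, ADE, ADL, AEF, AFM, BEG, BEJ, BGM, BJL, DEJ, DGL, DGM, DJM, EFG, FGL, FJL, FJM

giving chain groups C_0 ≅ Z^9, C_1 ≅ Z^27, C_2 ≅ Z^18.

∂_1: C_1 → C_0 sends each edge [p,q] (with p < q) to q − p.
This gives a 9×27 integer matrix of rank 8; reducing to Smith normal form yields diagonal entries (1,1,1,1,1,1,1,1).

The boundary map ∂_2: C_2 → C_1 sends each 2-simplex [p,q,r] to [q,r] − [p,r] + [p,q]. For instance
  ∂FJL = JL − FL + FJ,
  ∂BGM = GM − BM + BG.
This gives a 27×18 integer matrix of rank 17; reducing to Smith normal form yields diagonal entries (1,1,1,1,1,1,1,1,1,1,1,1,1,1,1,1,1).

Now H_k = ker ∂_k / im ∂_{k+1}, so:

  H_0: rank C_0 − rank ∂_1 = 9 − 8 = 1, and the invariant factors of ∂_1 are all 1, so H_0 ≅ Z.
  H_1: rank ker ∂_1 − rank ∂_2 = (27 − 8) − 17 = 2, and the invariant factors of ∂_2 are all 1, so H_1 ≅ Z^2.
  H_2: rank ker ∂_2 − rank ∂_3 = (18 − 17) − 0 = 1, and there is no ∂_3, so H_2 ≅ Z.

As a check, the Euler characteristic is 9 − 27 + 18 = 0, which agrees with 1 − 2 + 1 = 0.

H_0 ≅ Z,  H_1 ≅ Z^2,  H_2 ≅ Z.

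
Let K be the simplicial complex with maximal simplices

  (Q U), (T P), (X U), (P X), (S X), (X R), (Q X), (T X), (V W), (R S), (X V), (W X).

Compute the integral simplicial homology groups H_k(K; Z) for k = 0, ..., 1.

H_0 ≅ Z,  H_1 ≅ Z^4.

Take the total order P < Q < R < S < T < U < V < W < X on the vertex set. Then K (dimension 1) consists of the simplices:

  0-simplices (9): P, Q, R, S, T, U, V, W, X
  1-simplices (12): PT, PX, QU, QX, RS, RX, SX, TX, UX, VW, VX, WX

Hence C_0 ≅ Z^9, C_1 ≅ Z^12.

The boundary map ∂_1: C_1 → C_0 is given by ∂[p,q] = [q] − [p].
The resulting 9×12 matrix has rank 8, and its Smith normal form has invariant factors (1,1,1,1,1,1,1,1).

From H_k ≅ ker(∂_k) / im(∂_{k+1}) we obtain:

  H_0: rank C_0 − rank ∂_1 = 9 − 8 = 1, and the invariant factors of ∂_1 are all 1, so H_0 = Z.
  H_1: rank ker ∂_1 − rank ∂_2 = (12 − 8) − 0 = 4, and there is no ∂_2, so H_1 = Z^4.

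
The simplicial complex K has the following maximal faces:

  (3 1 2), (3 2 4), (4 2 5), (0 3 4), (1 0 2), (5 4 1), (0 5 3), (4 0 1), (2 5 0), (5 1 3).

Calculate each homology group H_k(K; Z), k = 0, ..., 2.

H_0 ≅ Z,  H_1 ≅ Z/2Z,  H_2 = 0.

K has 6 vertices, 15 edges, 10 triangles.
rank ∂_0 = 0, rank ∂_1 = 5 ⇒ b_0 = 6 − 0 − 5 = 1; all invariant factors of ∂_1 are 1 so no torsion. So H_0 ≅ Z.
rank ∂_1 = 5, rank ∂_2 = 10 ⇒ b_1 = 15 − 5 − 10 = 0; ∂_2 has invariant factor(s) [2] giving torsion. So H_1 ≅ Z/2Z.
rank ∂_2 = 10, rank ∂_3 = 0 ⇒ b_2 = 10 − 10 − 0 = 0. So H_2 ≅ 0.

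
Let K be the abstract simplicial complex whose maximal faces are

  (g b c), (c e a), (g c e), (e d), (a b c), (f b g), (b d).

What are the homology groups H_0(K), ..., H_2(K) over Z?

H_0 = Z,  H_1 = Z,  H_2 = 0.

Order the vertices as a < b < c < d < e < f < g. Listing each simplex with vertices in this order, K has dimension 2 with simplices:

  0-simplices (7): a, b, c, d, e, f, g
  1-simplices (12): ab, ac, ae, bc, bd, bf, bg, ce, cg, de, eg, fg
  2-simplices (5): abc, ace, bcg, bfg, ceg

so the chain groups are C_0 ≅ Z^7, C_1 ≅ Z^12, C_2 ≅ Z^5.

∂_1: C_1 → C_0 maps an edge to its endpoints' difference, ∂[p,q] = q − p.
The resulting 7×12 matrix has rank 6, and its Smith normal form has invariant factors (1,1,1,1,1,1).

∂_2: C_2 → C_1 sends each 2-simplex [p,q,r] to [q,r] − [p,r] + [p,q]. For instance
  ∂ceg = eg − cg + ce,
  ∂bfg = fg − bg + bf.
As a 12×5 matrix over Z this has rank 5, with invariant factors (1,1,1,1,1).

Now H_k = ker ∂_k / im ∂_{k+1}, so:

  H_0: rank C_0 − rank ∂_1 = 7 − 6 = 1, and the invariant factors of ∂_1 are all 1, so H_0 ≅ Z.
  H_1: rank ker ∂_1 − rank ∂_2 = (12 − 6) − 5 = 1, and the invariant factors of ∂_2 are all 1, so H_1 ≅ Z.
  H_2: rank ker ∂_2 − rank ∂_3 = (5 − 5) − 0 = 0, and there is no ∂_3, so H_2 ≅ 0.

As a check, the Euler characteristic is 7 − 12 + 5 = 0, which agrees with 1 − 1 + 0 = 0.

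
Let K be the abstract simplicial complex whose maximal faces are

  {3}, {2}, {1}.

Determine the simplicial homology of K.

H_0 ≅ Z^3.

K has 3 vertices.
rank ∂_0 = 0, rank ∂_1 = 0 ⇒ b_0 = 3 − 0 − 0 = 3. So H_0 ≅ Z^3.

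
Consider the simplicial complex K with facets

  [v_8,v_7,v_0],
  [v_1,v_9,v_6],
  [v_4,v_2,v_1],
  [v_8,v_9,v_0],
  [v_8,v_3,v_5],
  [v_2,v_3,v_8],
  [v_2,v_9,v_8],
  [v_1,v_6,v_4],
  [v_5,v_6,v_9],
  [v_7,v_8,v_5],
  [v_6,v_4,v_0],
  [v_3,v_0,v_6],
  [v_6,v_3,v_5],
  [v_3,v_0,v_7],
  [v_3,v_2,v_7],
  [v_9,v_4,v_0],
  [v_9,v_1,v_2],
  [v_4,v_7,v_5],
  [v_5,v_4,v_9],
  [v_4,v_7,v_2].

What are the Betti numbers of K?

b_0 = 1, b_1 = 1, b_2 = 0.

Fix the vertex order v_0 < v_1 < v_2 < v_3 < v_4 < v_5 < v_6 < v_7 < v_8 < v_9 and write every simplex with vertices in increasing order. Then dim K = 2 and the simplices of K are:

  0-simplices (10): [v_0], [v_1], [v_2], [v_3], [v_4], [v_5], [v_6], [v_7], [v_8], [v_9]
  1-simplices (30): (30 of them)
  2-simplices (20): (20 of them)

so the chain groups are C_0 ≅ Z^10, C_1 ≅ Z^30, C_2 ≅ Z^20.

Boundary ∂_1: C_1 → C_0 is given by ∂[p,q] = [q] − [p]. For instance
  ∂[v_5,v_9] = [v_9] − [v_5].
The resulting 10×30 matrix has rank 9, and its Smith normal form has invariant factors (1,1,1,1,1,1,1,1,1).

The boundary map ∂_2: C_2 → C_1 maps a triangle to the signed sum of its edges. For instance
  ∂[v_0,v_7,v_8] = [v_7,v_8] − [v_0,v_8] + [v_0,v_7],
  ∂[v_1,v_4,v_6] = [v_4,v_6] − [v_1,v_6] + [v_1,v_4].
The resulting 30×20 matrix has rank 20, and its Smith normal form has invariant factors (1,1,1,1,1,1,1,1,1,1,1,1,1,1,1,1,1,1,1,2).

Now H_k = ker ∂_k / im ∂_{k+1}, so:

  H_0: rank C_0 − rank ∂_1 = 10 − 9 = 1, and the invariant factors of ∂_1 are all 1, so H_0 ≅ Z.
  H_1: rank ker ∂_1 − rank ∂_2 = (30 − 9) − 20 = 1, and ∂_2 has invariant factor 2 > 1, so H_1 ≅ Z ⊕ Z_2.
  H_2: rank ker ∂_2 − rank ∂_3 = (20 − 20) − 0 = 0, and there is no ∂_3, so H_2 ≅ 0.

As a check, the Euler characteristic is 10 − 30 + 20 = 0, which agrees with 1 − 1 + 0 = 0.

Hence the Betti numbers are b_0 = 1, b_1 = 1, b_2 = 0.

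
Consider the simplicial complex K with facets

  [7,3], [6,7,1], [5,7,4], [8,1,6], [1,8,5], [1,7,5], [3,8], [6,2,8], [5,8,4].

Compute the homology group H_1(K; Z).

H_1 = Z.

Fix the vertex order 1 < 2 < 3 < 4 < 5 < 6 < 7 < 8 and write every simplex with vertices in increasing order. Then dim K = 2 and the simplices of K are:

  0-simplices (8): [1], [2], [3], [4], [5], [6], [7], [8]
  1-simplices (15): [1,5], [1,6], [1,7], [1,8], [2,6], [2,8], [3,7], [3,8], [4,5], [4,7], [4,8], [5,7], [5,8], [6,7], [6,8]
  2-simplices (7): [1,5,7], [1,5,8], [1,6,7], [1,6,8], [2,6,8], [4,5,7], [4,5,8]

so the chain groups are C_0 ≅ Z^8, C_1 ≅ Z^15, C_2 ≅ Z^7.

Boundary ∂_1: C_1 → C_0 maps an edge to its endpoints' difference, ∂[p,q] = q − p.
The 8×15 boundary matrix has rank 7 and Smith normal form diag(1,1,1,1,1,1,1).

Boundary ∂_2: C_2 → C_1 acts by ∂[p,q,r] = [q,r] − [p,r] + [p,q]. For instance
  ∂[1,5,7] = [5,7] − [1,7] + [1,5],
  ∂[4,5,7] = [5,7] − [4,7] + [4,5].
This gives a 15×7 integer matrix of rank 7; reducing to Smith normal form yields diagonal entries (1,1,1,1,1,1,1).

From H_k ≅ ker(∂_k) / im(∂_{k+1}) we obtain:

  H_1: rank ker ∂_1 − rank ∂_2 = (15 − 7) − 7 = 1, and the invariant factors of ∂_2 are all 1, so H_1 = Z.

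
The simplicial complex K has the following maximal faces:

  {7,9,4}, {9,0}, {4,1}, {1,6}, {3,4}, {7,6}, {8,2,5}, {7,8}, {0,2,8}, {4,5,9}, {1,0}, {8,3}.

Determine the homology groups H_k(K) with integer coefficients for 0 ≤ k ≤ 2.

H_0 ≅ Z,  H_1 ≅ Z^5,  H_2 = 0.

K has 10 vertices, 18 edges, 4 triangles.
rank ∂_0 = 0, rank ∂_1 = 9 ⇒ b_0 = 10 − 0 − 9 = 1; all invariant factors of ∂_1 are 1 so no torsion. So H_0 ≅ Z.
rank ∂_1 = 9, rank ∂_2 = 4 ⇒ b_1 = 18 − 9 − 4 = 5; all invariant factors of ∂_2 are 1 so no torsion. So H_1 ≅ Z^5.
rank ∂_2 = 4, rank ∂_3 = 0 ⇒ b_2 = 4 − 4 − 0 = 0. So H_2 ≅ 0.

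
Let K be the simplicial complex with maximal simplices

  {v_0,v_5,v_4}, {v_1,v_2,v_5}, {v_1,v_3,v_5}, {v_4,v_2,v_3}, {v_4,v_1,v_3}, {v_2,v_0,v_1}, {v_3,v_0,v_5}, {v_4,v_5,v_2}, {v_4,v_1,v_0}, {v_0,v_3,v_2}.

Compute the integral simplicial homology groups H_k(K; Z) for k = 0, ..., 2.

Order the vertices as v_0 < v_1 < v_2 < v_3 < v_4 < v_5. Listing each simplex with vertices in this order, K has dimension 2 with simplices:

  0-simplices (6): [v_0], [v_1], [v_2], [v_3], [v_4], [v_5]
  1-simplices (15): (15 of them)
  2-simplices (10): [v_0,v_1,v_2], [v_0,v_1,v_4], [v_0,v_2,v_3], [v_0,v_3,v_5], [v_0,v_4,v_5], [v_1,v_2,v_5], [v_1,v_3,v_4], [v_1,v_3,v_5], [v_2,v_3,v_4], [v_2,v_4,v_5]

Hence C_0 ≅ Z^6, C_1 ≅ Z^15, C_2 ≅ Z^10.

∂_1: C_1 → C_0 sends each edge [p,q] (with p < q) to q − p.
As a 6×15 matrix over Z this has rank 5, with invariant factors (1,1,1,1,1).

Boundary ∂_2: C_2 → C_1 maps a triangle to the signed sum of its edges. For instance
  ∂[v_1,v_3,v_4] = [v_3,v_4] − [v_1,v_4] + [v_1,v_3],
  ∂[v_2,v_4,v_5] = [v_4,v_5] − [v_2,v_5] + [v_2,v_4].
As a 15×10 matrix over Z this has rank 10, with invariant factors (1,1,1,1,1,1,1,1,1,2).

Computing H_k = (kernel of ∂_k) / (image of ∂_{k+1}):

  H_0: rank C_0 − rank ∂_1 = 6 − 5 = 1, and the invariant factors of ∂_1 are all 1, so H_0 = Z.
  H_1: rank ker ∂_1 − rank ∂_2 = (15 − 5) − 10 = 0, and ∂_2 has invariant factor 2 > 1, so H_1 = Z/2.
  H_2: rank ker ∂_2 − rank ∂_3 = (10 − 10) − 0 = 0, and there is no ∂_3, so H_2 = 0.

H_0 ≅ Z,  H_1 ≅ Z/2,  H_2 = 0.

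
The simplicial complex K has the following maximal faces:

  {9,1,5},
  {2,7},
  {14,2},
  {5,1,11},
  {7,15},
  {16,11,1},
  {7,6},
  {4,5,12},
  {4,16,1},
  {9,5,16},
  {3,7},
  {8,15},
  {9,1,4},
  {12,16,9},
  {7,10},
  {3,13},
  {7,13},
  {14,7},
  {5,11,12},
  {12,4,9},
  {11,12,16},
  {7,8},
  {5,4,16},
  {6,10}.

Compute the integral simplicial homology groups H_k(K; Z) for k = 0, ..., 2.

H_0 ≅ Z^2,  H_1 ≅ Z^4 ⊕ Z/2Z,  H_2 = 0.

Take the total order 1 < 2 < 3 < 4 < 5 < 6 < 7 < 8 < 9 < 10 < 11 < 12 < 13 < 14 < 15 < 16 on the vertex set. Then K (dimension 2) consists of the simplices:

  0-simplices (16): [1], [2], [3], [4], [5], [6], [7], [8], [9], [10], [11], [12], [13], [14], [15], [16]
  1-simplices (30): (30 of them)
  2-simplices (12): [1,4,9], [1,4,16], [1,5,9], [1,5,11], [1,11,16], [4,5,12], [4,5,16], [4,9,12], [5,9,16], [5,11,12], [9,12,16], [11,12,16]

giving chain groups C_0 ≅ Z^16, C_1 ≅ Z^30, C_2 ≅ Z^12.

The boundary map ∂_1: C_1 → C_0 maps an edge to its endpoints' difference, ∂[p,q] = q − p.
This gives a 16×30 integer matrix of rank 14; reducing to Smith normal form yields diagonal entries (1,1,1,1,1,1,1,1,1,1,1,1,1,1).

∂_2: C_2 → C_1 maps a triangle to the signed sum of its edges. For instance
  ∂[11,12,16] = [12,16] − [11,16] + [11,12],
  ∂[9,12,16] = [12,16] − [9,16] + [9,12].
The resulting 30×12 matrix has rank 12, and its Smith normal form has invariant factors (1,1,1,1,1,1,1,1,1,1,1,2).

Computing H_k = (kernel of ∂_k) / (image of ∂_{k+1}):

  H_0: rank C_0 − rank ∂_1 = 16 − 14 = 2, and the invariant factors of ∂_1 are all 1, so H_0 = Z^2.
  H_1: rank ker ∂_1 − rank ∂_2 = (30 − 14) − 12 = 4, and ∂_2 has invariant factor 2 > 1, so H_1 = Z^4 ⊕ Z/2Z.
  H_2: rank ker ∂_2 − rank ∂_3 = (12 − 12) − 0 = 0, and there is no ∂_3, so H_2 = 0.

As a check, the Euler characteristic is 16 − 30 + 12 = -2, which agrees with 2 − 4 + 0 = -2.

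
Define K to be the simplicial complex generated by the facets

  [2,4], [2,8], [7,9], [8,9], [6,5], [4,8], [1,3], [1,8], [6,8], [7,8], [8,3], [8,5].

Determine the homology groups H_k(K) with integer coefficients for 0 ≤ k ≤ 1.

H_0 ≅ Z,  H_1 ≅ Z^4.

Fix the vertex order 1 < 2 < 3 < 4 < 5 < 6 < 7 < 8 < 9 and write every simplex with vertices in increasing order. Then dim K = 1 and the simplices of K are:

  0-simplices (9): [1], [2], [3], [4], [5], [6], [7], [8], [9]
  1-simplices (12): [1,3], [1,8], [2,4], [2,8], [3,8], [4,8], [5,6], [5,8], [6,8], [7,8], [7,9], [8,9]

so the chain groups are C_0 ≅ Z^9, C_1 ≅ Z^12.

∂_1: C_1 → C_0 sends each edge [p,q] (with p < q) to q − p. For instance
  ∂[5,8] = [8] − [5].
The resulting 9×12 matrix has rank 8, and its Smith normal form has invariant factors (1,1,1,1,1,1,1,1).

Computing H_k = (kernel of ∂_k) / (image of ∂_{k+1}):

  H_0: rank C_0 − rank ∂_1 = 9 − 8 = 1, and the invariant factors of ∂_1 are all 1, so H_0 ≅ Z.
  H_1: rank ker ∂_1 − rank ∂_2 = (12 − 8) − 0 = 4, and there is no ∂_2, so H_1 ≅ Z^4.

(K is a triangulation of a wedge of 4 circles.)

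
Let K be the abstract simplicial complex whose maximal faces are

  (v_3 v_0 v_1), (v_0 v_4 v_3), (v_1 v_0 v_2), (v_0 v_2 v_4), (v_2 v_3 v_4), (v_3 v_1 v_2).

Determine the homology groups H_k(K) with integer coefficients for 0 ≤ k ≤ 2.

H_0 = Z,  H_1 = 0,  H_2 = Z.

Take the total order v_0 < v_1 < v_2 < v_3 < v_4 on the vertex set. Then K (dimension 2) consists of the simplices:

  0-simplices (5): [v_0], [v_1], [v_2], [v_3], [v_4]
  1-simplices (9): [v_0,v_1], [v_0,v_2], [v_0,v_3], [v_0,v_4], [v_1,v_2], [v_1,v_3], [v_2,v_3], [v_2,v_4], [v_3,v_4]
  2-simplices (6): [v_0,v_1,v_2], [v_0,v_1,v_3], [v_0,v_2,v_4], [v_0,v_3,v_4], [v_1,v_2,v_3], [v_2,v_3,v_4]

so the chain groups are C_0 ≅ Z^5, C_1 ≅ Z^9, C_2 ≅ Z^6.

The boundary map ∂_1: C_1 → C_0 is given by ∂[p,q] = [q] − [p].
The 5×9 boundary matrix has rank 4 and Smith normal form diag(1,1,1,1).

The boundary map ∂_2: C_2 → C_1 maps a triangle to the signed sum of its edges. For instance
  ∂[v_0,v_2,v_4] = [v_2,v_4] − [v_0,v_4] + [v_0,v_2],
  ∂[v_2,v_3,v_4] = [v_3,v_4] − [v_2,v_4] + [v_2,v_3].
The 9×6 boundary matrix has rank 5 and Smith normal form diag(1,1,1,1,1).

Now H_k = ker ∂_k / im ∂_{k+1}, so:

  H_0: rank C_0 − rank ∂_1 = 5 − 4 = 1, and the invariant factors of ∂_1 are all 1, so H_0 = Z.
  H_1: rank ker ∂_1 − rank ∂_2 = (9 − 4) − 5 = 0, and the invariant factors of ∂_2 are all 1, so H_1 = 0.
  H_2: rank ker ∂_2 − rank ∂_3 = (6 − 5) − 0 = 1, and there is no ∂_3, so H_2 = Z.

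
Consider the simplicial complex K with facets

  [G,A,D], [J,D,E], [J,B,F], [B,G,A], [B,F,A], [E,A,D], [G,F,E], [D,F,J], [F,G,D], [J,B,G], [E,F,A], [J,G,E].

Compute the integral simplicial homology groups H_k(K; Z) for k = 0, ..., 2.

Order the vertices as A < B < D < E < F < G < J. Listing each simplex with vertices in this order, K has dimension 2 with simplices:

  0-simplices (7): A, B, D, E, F, G, J
  1-simplices (18): AB, AD, AE, AF, AG, BF, BG, BJ, DE, DF, DG, DJ, EF, EG, EJ, FG, FJ, GJ
  2-simplices (12): ABF, ABG, ADE, ADG, AEF, BFJ, BGJ, DEJ, DFG, DFJ, EFG, EGJ

giving chain groups C_0 ≅ Z^7, C_1 ≅ Z^18, C_2 ≅ Z^12.

∂_1: C_1 → C_0 is given by ∂[p,q] = [q] − [p]. For instance
  ∂DJ = J − D.
This gives a 7×18 integer matrix of rank 6; reducing to Smith normal form yields diagonal entries (1,1,1,1,1,1).

Boundary ∂_2: C_2 → C_1 acts by ∂[p,q,r] = [q,r] − [p,r] + [p,q]. For instance
  ∂EGJ = GJ − EJ + EG,
  ∂DFG = FG − DG + DF.
As a 18×12 matrix over Z this has rank 12, with invariant factors (1,1,1,1,1,1,1,1,1,1,1,2).

Computing H_k = (kernel of ∂_k) / (image of ∂_{k+1}):

  H_0: rank C_0 − rank ∂_1 = 7 − 6 = 1, and the invariant factors of ∂_1 are all 1, so H_0 = Z.
  H_1: rank ker ∂_1 − rank ∂_2 = (18 − 6) − 12 = 0, and ∂_2 has invariant factor 2 > 1, so H_1 = Z/2Z.
  H_2: rank ker ∂_2 − rank ∂_3 = (12 − 12) − 0 = 0, and there is no ∂_3, so H_2 = 0.

H_0 = Z,  H_1 = Z/2Z,  H_2 = 0.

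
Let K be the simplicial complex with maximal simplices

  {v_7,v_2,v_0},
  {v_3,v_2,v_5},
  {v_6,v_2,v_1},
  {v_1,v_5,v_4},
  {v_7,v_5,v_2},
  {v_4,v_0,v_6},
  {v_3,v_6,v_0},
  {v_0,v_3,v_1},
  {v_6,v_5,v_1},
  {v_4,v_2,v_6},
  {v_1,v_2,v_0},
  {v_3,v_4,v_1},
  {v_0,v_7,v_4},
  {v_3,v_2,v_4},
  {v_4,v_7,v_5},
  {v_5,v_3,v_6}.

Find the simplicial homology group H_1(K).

H_1 = Z^2.

Order the vertices as v_0 < v_1 < v_2 < v_3 < v_4 < v_5 < v_6 < v_7. Listing each simplex with vertices in this order, K has dimension 2 with simplices:

  0-simplices (8): [v_0], [v_1], [v_2], [v_3], [v_4], [v_5], [v_6], [v_7]
  1-simplices (24): (24 of them)
  2-simplices (16): (16 of them)

giving chain groups C_0 ≅ Z^8, C_1 ≅ Z^24, C_2 ≅ Z^16.

The boundary map ∂_1: C_1 → C_0 sends each edge [p,q] (with p < q) to q − p.
This gives a 8×24 integer matrix of rank 7; reducing to Smith normal form yields diagonal entries (1,1,1,1,1,1,1).

Boundary ∂_2: C_2 → C_1 sends each 2-simplex [p,q,r] to [q,r] − [p,r] + [p,q]. For instance
  ∂[v_2,v_3,v_5] = [v_3,v_5] − [v_2,v_5] + [v_2,v_3],
  ∂[v_0,v_4,v_7] = [v_4,v_7] − [v_0,v_7] + [v_0,v_4].
As a 24×16 matrix over Z this has rank 15, with invariant factors (1,1,1,1,1,1,1,1,1,1,1,1,1,1,1).

Now H_k = ker ∂_k / im ∂_{k+1}, so:

  H_1: rank ker ∂_1 − rank ∂_2 = (24 − 7) − 15 = 2, and the invariant factors of ∂_2 are all 1, so H_1 = Z^2.

(K is a triangulation of the torus T^2.)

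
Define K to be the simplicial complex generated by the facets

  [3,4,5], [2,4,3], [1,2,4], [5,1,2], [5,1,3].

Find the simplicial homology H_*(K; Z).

H_0 = Z,  H_1 = Z,  H_2 = 0.

Fix the vertex order 1 < 2 < 3 < 4 < 5 and write every simplex with vertices in increasing order. Then dim K = 2 and the simplices of K are:

  0-simplices (5): [1], [2], [3], [4], [5]
  1-simplices (10): [1,2], [1,3], [1,4], [1,5], [2,3], [2,4], [2,5], [3,4], [3,5], [4,5]
  2-simplices (5): [1,2,4], [1,2,5], [1,3,5], [2,3,4], [3,4,5]

giving chain groups C_0 ≅ Z^5, C_1 ≅ Z^10, C_2 ≅ Z^5.

The boundary map ∂_1: C_1 → C_0 maps an edge to its endpoints' difference, ∂[p,q] = q − p.
This gives a 5×10 integer matrix of rank 4; reducing to Smith normal form yields diagonal entries (1,1,1,1).

Boundary ∂_2: C_2 → C_1 acts by ∂[p,q,r] = [q,r] − [p,r] + [p,q]. For instance
  ∂[1,2,5] = [2,5] − [1,5] + [1,2],
  ∂[1,2,4] = [2,4] − [1,4] + [1,2].
As a 10×5 matrix over Z this has rank 5, with invariant factors (1,1,1,1,1).

Computing H_k = (kernel of ∂_k) / (image of ∂_{k+1}):

  H_0: rank C_0 − rank ∂_1 = 5 − 4 = 1, and the invariant factors of ∂_1 are all 1, so H_0 ≅ Z.
  H_1: rank ker ∂_1 − rank ∂_2 = (10 − 4) − 5 = 1, and the invariant factors of ∂_2 are all 1, so H_1 ≅ Z.
  H_2: rank ker ∂_2 − rank ∂_3 = (5 − 5) − 0 = 0, and there is no ∂_3, so H_2 ≅ 0.

(K is a triangulation of the Möbius band.)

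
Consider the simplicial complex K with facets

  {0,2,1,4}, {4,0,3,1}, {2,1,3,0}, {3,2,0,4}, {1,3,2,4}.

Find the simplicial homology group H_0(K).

We work with the vertex ordering 0 < 1 < 2 < 3 < 4. The simplices of K, each written with vertices in increasing order, are:

  0-simplices (5): [0], [1], [2], [3], [4]
  1-simplices (10): [0,1], [0,2], [0,3], [0,4], [1,2], [1,3], [1,4], [2,3], [2,4], [3,4]
  2-simplices (10): [0,1,2], [0,1,3], [0,1,4], [0,2,3], [0,2,4], [0,3,4], [1,2,3], [1,2,4], [1,3,4], [2,3,4]
  3-simplices (5): [0,1,2,3], [0,1,2,4], [0,1,3,4], [0,2,3,4], [1,2,3,4]

Hence C_0 ≅ Z^5, C_1 ≅ Z^10, C_2 ≅ Z^10, C_3 ≅ Z^5.

The boundary map ∂_1: C_1 → C_0 is given by ∂[p,q] = [q] − [p]. For instance
  ∂[2,3] = [3] − [2].
The resulting 5×10 matrix has rank 4, and its Smith normal form has invariant factors (1,1,1,1).

The boundary map ∂_2: C_2 → C_1 maps a triangle to the signed sum of its edges. For instance
  ∂[2,3,4] = [3,4] − [2,4] + [2,3],
  ∂[0,1,2] = [1,2] − [0,2] + [0,1].
The 10×10 boundary matrix has rank 6 and Smith normal form diag(1,1,1,1,1,1).

∂_3: C_3 → C_2 sends each 3-simplex σ to the alternating sum Σ_i (−1)^i (σ with its i-th vertex removed). For instance
  ∂[1,2,3,4] = [2,3,4] − [1,3,4] + [1,2,4] − [1,2,3],
  ∂[0,1,3,4] = [1,3,4] − [0,3,4] + [0,1,4] − [0,1,3].
The resulting 10×5 matrix has rank 4, and its Smith normal form has invariant factors (1,1,1,1).

Now H_k = ker ∂_k / im ∂_{k+1}, so:

  H_0: rank C_0 − rank ∂_1 = 5 − 4 = 1, and the invariant factors of ∂_1 are all 1, so H_0 = Z.

H_0 = Z.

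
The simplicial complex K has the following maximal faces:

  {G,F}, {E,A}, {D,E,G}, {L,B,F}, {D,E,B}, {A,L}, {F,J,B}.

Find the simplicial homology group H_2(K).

K has 8 vertices, 13 edges, 4 triangles.
rank ∂_2 = 4, rank ∂_3 = 0 ⇒ b_2 = 4 − 4 − 0 = 0. So H_2 ≅ 0.

H_2 ≅ 0.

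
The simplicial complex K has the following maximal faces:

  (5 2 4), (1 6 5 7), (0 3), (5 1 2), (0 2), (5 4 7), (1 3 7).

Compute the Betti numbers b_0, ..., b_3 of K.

b_0 = 1, b_1 = 1, b_2 = 0, b_3 = 0.

Order the vertices as 0 < 1 < 2 < 3 < 4 < 5 < 6 < 7. Listing each simplex with vertices in this order, K has dimension 3 with simplices:

  0-simplices (8): [0], [1], [2], [3], [4], [5], [6], [7]
  1-simplices (15): [0,2], [0,3], [1,2], [1,3], [1,5], [1,6], [1,7], [2,4], [2,5], [3,7], [4,5], [4,7], [5,6], [5,7], [6,7]
  2-simplices (8): [1,2,5], [1,3,7], [1,5,6], [1,5,7], [1,6,7], [2,4,5], [4,5,7], [5,6,7]
  3-simplices (1): [1,5,6,7]

giving chain groups C_0 ≅ Z^8, C_1 ≅ Z^15, C_2 ≅ Z^8, C_3 ≅ Z^1.

The boundary map ∂_1: C_1 → C_0 sends each edge [p,q] (with p < q) to q − p. For instance
  ∂[4,7] = [7] − [4].
The resulting 8×15 matrix has rank 7, and its Smith normal form has invariant factors (1,1,1,1,1,1,1).

∂_2: C_2 → C_1 maps a triangle to the signed sum of its edges. For instance
  ∂[4,5,7] = [5,7] − [4,7] + [4,5],
  ∂[1,2,5] = [2,5] − [1,5] + [1,2].
The resulting 15×8 matrix has rank 7, and its Smith normal form has invariant factors (1,1,1,1,1,1,1).

Boundary ∂_3: C_3 → C_2 sends each 3-simplex σ to the alternating sum Σ_i (−1)^i (σ with its i-th vertex removed). For instance
  ∂[1,5,6,7] = [5,6,7] − [1,6,7] + [1,5,7] − [1,5,6].
The 8×1 boundary matrix has rank 1 and Smith normal form diag(1).

Computing H_k = (kernel of ∂_k) / (image of ∂_{k+1}):

  H_0: rank C_0 − rank ∂_1 = 8 − 7 = 1, and the invariant factors of ∂_1 are all 1, so H_0 = Z.
  H_1: rank ker ∂_1 − rank ∂_2 = (15 − 7) − 7 = 1, and the invariant factors of ∂_2 are all 1, so H_1 = Z.
  H_2: rank ker ∂_2 − rank ∂_3 = (8 − 7) − 1 = 0, and the invariant factors of ∂_3 are all 1, so H_2 = 0.
  H_3: rank ker ∂_3 − rank ∂_4 = (1 − 1) − 0 = 0, and there is no ∂_4, so H_3 = 0.

As a check, the Euler characteristic is 8 − 15 + 8 − 1 = 0, which agrees with 1 − 1 + 0 − 0 = 0.

Hence the Betti numbers are b_0 = 1, b_1 = 1, b_2 = 0, b_3 = 0.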